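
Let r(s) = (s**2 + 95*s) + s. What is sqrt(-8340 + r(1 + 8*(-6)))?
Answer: I*sqrt(10643) ≈ 103.16*I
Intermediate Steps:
r(s) = s**2 + 96*s
sqrt(-8340 + r(1 + 8*(-6))) = sqrt(-8340 + (1 + 8*(-6))*(96 + (1 + 8*(-6)))) = sqrt(-8340 + (1 - 48)*(96 + (1 - 48))) = sqrt(-8340 - 47*(96 - 47)) = sqrt(-8340 - 47*49) = sqrt(-8340 - 2303) = sqrt(-10643) = I*sqrt(10643)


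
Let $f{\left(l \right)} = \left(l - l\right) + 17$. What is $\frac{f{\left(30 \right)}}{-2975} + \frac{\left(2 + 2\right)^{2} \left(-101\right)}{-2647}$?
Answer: $\frac{280153}{463225} \approx 0.60479$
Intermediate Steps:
$f{\left(l \right)} = 17$ ($f{\left(l \right)} = 0 + 17 = 17$)
$\frac{f{\left(30 \right)}}{-2975} + \frac{\left(2 + 2\right)^{2} \left(-101\right)}{-2647} = \frac{17}{-2975} + \frac{\left(2 + 2\right)^{2} \left(-101\right)}{-2647} = 17 \left(- \frac{1}{2975}\right) + 4^{2} \left(-101\right) \left(- \frac{1}{2647}\right) = - \frac{1}{175} + 16 \left(-101\right) \left(- \frac{1}{2647}\right) = - \frac{1}{175} - - \frac{1616}{2647} = - \frac{1}{175} + \frac{1616}{2647} = \frac{280153}{463225}$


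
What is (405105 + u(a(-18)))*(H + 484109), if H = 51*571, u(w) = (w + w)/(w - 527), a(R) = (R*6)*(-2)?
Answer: 64660422460290/311 ≈ 2.0791e+11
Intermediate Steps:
a(R) = -12*R (a(R) = (6*R)*(-2) = -12*R)
u(w) = 2*w/(-527 + w) (u(w) = (2*w)/(-527 + w) = 2*w/(-527 + w))
H = 29121
(405105 + u(a(-18)))*(H + 484109) = (405105 + 2*(-12*(-18))/(-527 - 12*(-18)))*(29121 + 484109) = (405105 + 2*216/(-527 + 216))*513230 = (405105 + 2*216/(-311))*513230 = (405105 + 2*216*(-1/311))*513230 = (405105 - 432/311)*513230 = (125987223/311)*513230 = 64660422460290/311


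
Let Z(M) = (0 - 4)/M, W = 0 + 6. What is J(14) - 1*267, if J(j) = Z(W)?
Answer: -803/3 ≈ -267.67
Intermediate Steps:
W = 6
Z(M) = -4/M
J(j) = -2/3 (J(j) = -4/6 = -4*1/6 = -2/3)
J(14) - 1*267 = -2/3 - 1*267 = -2/3 - 267 = -803/3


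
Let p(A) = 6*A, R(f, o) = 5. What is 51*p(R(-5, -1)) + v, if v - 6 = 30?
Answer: 1566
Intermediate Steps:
v = 36 (v = 6 + 30 = 36)
51*p(R(-5, -1)) + v = 51*(6*5) + 36 = 51*30 + 36 = 1530 + 36 = 1566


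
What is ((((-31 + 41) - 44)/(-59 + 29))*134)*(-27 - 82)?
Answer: -248302/15 ≈ -16553.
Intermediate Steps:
((((-31 + 41) - 44)/(-59 + 29))*134)*(-27 - 82) = (((10 - 44)/(-30))*134)*(-109) = (-34*(-1/30)*134)*(-109) = ((17/15)*134)*(-109) = (2278/15)*(-109) = -248302/15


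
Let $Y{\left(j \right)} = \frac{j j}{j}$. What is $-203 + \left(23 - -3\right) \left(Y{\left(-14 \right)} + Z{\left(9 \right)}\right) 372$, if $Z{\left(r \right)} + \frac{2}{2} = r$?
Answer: $-58235$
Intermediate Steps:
$Z{\left(r \right)} = -1 + r$
$Y{\left(j \right)} = j$ ($Y{\left(j \right)} = \frac{j^{2}}{j} = j$)
$-203 + \left(23 - -3\right) \left(Y{\left(-14 \right)} + Z{\left(9 \right)}\right) 372 = -203 + \left(23 - -3\right) \left(-14 + \left(-1 + 9\right)\right) 372 = -203 + \left(23 + 3\right) \left(-14 + 8\right) 372 = -203 + 26 \left(-6\right) 372 = -203 - 58032 = -58235$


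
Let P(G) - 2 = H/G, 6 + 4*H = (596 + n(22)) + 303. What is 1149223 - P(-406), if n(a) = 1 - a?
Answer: 233291972/203 ≈ 1.1492e+6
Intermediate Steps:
H = 218 (H = -3/2 + ((596 + (1 - 1*22)) + 303)/4 = -3/2 + ((596 + (1 - 22)) + 303)/4 = -3/2 + ((596 - 21) + 303)/4 = -3/2 + (575 + 303)/4 = -3/2 + (¼)*878 = -3/2 + 439/2 = 218)
P(G) = 2 + 218/G
1149223 - P(-406) = 1149223 - (2 + 218/(-406)) = 1149223 - (2 + 218*(-1/406)) = 1149223 - (2 - 109/203) = 1149223 - 1*297/203 = 1149223 - 297/203 = 233291972/203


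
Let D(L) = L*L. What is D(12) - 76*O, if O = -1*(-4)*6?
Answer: -1680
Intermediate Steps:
O = 24 (O = 4*6 = 24)
D(L) = L²
D(12) - 76*O = 12² - 76*24 = 144 - 1824 = -1680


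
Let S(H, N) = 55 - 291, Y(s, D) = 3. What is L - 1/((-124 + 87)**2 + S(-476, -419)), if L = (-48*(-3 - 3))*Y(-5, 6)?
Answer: 978911/1133 ≈ 864.00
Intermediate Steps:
S(H, N) = -236
L = 864 (L = -48*(-3 - 3)*3 = -48*(-6)*3 = 288*3 = 864)
L - 1/((-124 + 87)**2 + S(-476, -419)) = 864 - 1/((-124 + 87)**2 - 236) = 864 - 1/((-37)**2 - 236) = 864 - 1/(1369 - 236) = 864 - 1/1133 = 978911/1133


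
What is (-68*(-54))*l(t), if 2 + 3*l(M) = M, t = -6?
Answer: -9792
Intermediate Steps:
l(M) = -2/3 + M/3
(-68*(-54))*l(t) = (-68*(-54))*(-2/3 + (1/3)*(-6)) = 3672*(-2/3 - 2) = 3672*(-8/3) = -9792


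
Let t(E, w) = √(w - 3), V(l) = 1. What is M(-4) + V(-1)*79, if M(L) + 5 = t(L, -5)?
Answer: 74 + 2*I*√2 ≈ 74.0 + 2.8284*I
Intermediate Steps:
t(E, w) = √(-3 + w)
M(L) = -5 + 2*I*√2 (M(L) = -5 + √(-3 - 5) = -5 + √(-8) = -5 + 2*I*√2)
M(-4) + V(-1)*79 = (-5 + 2*I*√2) + 1*79 = (-5 + 2*I*√2) + 79 = 74 + 2*I*√2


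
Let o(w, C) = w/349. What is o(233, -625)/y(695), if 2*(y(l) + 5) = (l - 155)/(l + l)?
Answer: -32387/233132 ≈ -0.13892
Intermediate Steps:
o(w, C) = w/349 (o(w, C) = w*(1/349) = w/349)
y(l) = -5 + (-155 + l)/(4*l) (y(l) = -5 + ((l - 155)/(l + l))/2 = -5 + ((-155 + l)/((2*l)))/2 = -5 + ((-155 + l)*(1/(2*l)))/2 = -5 + ((-155 + l)/(2*l))/2 = -5 + (-155 + l)/(4*l))
o(233, -625)/y(695) = ((1/349)*233)/(((¼)*(-155 - 19*695)/695)) = 233/(349*(((¼)*(1/695)*(-155 - 13205)))) = 233/(349*(((¼)*(1/695)*(-13360)))) = 233/(349*(-668/139)) = (233/349)*(-139/668) = -32387/233132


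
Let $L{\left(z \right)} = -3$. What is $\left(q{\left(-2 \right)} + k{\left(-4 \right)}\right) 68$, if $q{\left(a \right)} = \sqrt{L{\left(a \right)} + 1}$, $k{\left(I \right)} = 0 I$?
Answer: $68 i \sqrt{2} \approx 96.167 i$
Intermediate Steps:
$k{\left(I \right)} = 0$
$q{\left(a \right)} = i \sqrt{2}$ ($q{\left(a \right)} = \sqrt{-3 + 1} = \sqrt{-2} = i \sqrt{2}$)
$\left(q{\left(-2 \right)} + k{\left(-4 \right)}\right) 68 = \left(i \sqrt{2} + 0\right) 68 = i \sqrt{2} \cdot 68 = 68 i \sqrt{2}$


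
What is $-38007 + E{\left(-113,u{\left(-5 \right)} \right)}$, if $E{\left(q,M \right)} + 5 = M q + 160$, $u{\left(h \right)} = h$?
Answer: $-37287$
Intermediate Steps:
$E{\left(q,M \right)} = 155 + M q$ ($E{\left(q,M \right)} = -5 + \left(M q + 160\right) = -5 + \left(160 + M q\right) = 155 + M q$)
$-38007 + E{\left(-113,u{\left(-5 \right)} \right)} = -38007 + \left(155 - -565\right) = -38007 + \left(155 + 565\right) = -38007 + 720 = -37287$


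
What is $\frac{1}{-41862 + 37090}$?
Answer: $- \frac{1}{4772} \approx -0.00020956$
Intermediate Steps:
$\frac{1}{-41862 + 37090} = \frac{1}{-4772} = - \frac{1}{4772}$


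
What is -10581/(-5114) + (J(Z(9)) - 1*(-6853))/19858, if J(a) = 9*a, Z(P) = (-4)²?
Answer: 61475039/25388453 ≈ 2.4214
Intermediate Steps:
Z(P) = 16
-10581/(-5114) + (J(Z(9)) - 1*(-6853))/19858 = -10581/(-5114) + (9*16 - 1*(-6853))/19858 = -10581*(-1/5114) + (144 + 6853)*(1/19858) = 10581/5114 + 6997*(1/19858) = 10581/5114 + 6997/19858 = 61475039/25388453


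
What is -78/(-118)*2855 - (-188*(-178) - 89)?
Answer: -1857780/59 ≈ -31488.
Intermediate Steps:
-78/(-118)*2855 - (-188*(-178) - 89) = -78*(-1/118)*2855 - (33464 - 89) = (39/59)*2855 - 1*33375 = 111345/59 - 33375 = -1857780/59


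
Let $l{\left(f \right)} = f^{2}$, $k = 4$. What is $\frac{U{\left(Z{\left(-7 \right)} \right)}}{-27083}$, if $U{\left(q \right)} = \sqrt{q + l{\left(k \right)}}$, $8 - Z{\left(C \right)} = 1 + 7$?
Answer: $- \frac{4}{27083} \approx -0.00014769$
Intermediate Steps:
$Z{\left(C \right)} = 0$ ($Z{\left(C \right)} = 8 - \left(1 + 7\right) = 8 - 8 = 0$)
$U{\left(q \right)} = \sqrt{16 + q}$ ($U{\left(q \right)} = \sqrt{q + 4^{2}} = \sqrt{q + 16} = \sqrt{16 + q}$)
$\frac{U{\left(Z{\left(-7 \right)} \right)}}{-27083} = \frac{\sqrt{16 + 0}}{-27083} = \sqrt{16} \left(- \frac{1}{27083}\right) = 4 \left(- \frac{1}{27083}\right) = - \frac{4}{27083}$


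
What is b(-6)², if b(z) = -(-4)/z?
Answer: 4/9 ≈ 0.44444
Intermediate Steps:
b(z) = 4/z
b(-6)² = (4/(-6))² = (4*(-⅙))² = (-⅔)² = 4/9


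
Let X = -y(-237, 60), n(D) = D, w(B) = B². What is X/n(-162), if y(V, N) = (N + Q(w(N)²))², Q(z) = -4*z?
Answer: 149298854400200/9 ≈ 1.6589e+13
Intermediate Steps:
y(V, N) = (N - 4*N⁴)²
X = -2687379379203600 (X = -60²*(-1 + 4*60³)² = -3600*(-1 + 4*216000)² = -3600*(-1 + 864000)² = -3600*863999² = -3600*746494272001 = -1*2687379379203600 = -2687379379203600)
X/n(-162) = -2687379379203600/(-162) = -2687379379203600*(-1/162) = 149298854400200/9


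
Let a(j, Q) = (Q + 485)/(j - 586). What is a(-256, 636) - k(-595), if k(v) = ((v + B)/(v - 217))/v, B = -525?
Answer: -3861835/2905742 ≈ -1.3290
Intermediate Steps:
a(j, Q) = (485 + Q)/(-586 + j)
k(v) = (-525 + v)/(v*(-217 + v)) (k(v) = ((v - 525)/(v - 217))/v = ((-525 + v)/(-217 + v))/v = (-525 + v)/(v*(-217 + v)))
a(-256, 636) - k(-595) = (485 + 636)/(-586 - 256) - (-525 - 595)/((-595)*(-217 - 595)) = 1121/(-842) - (-1)*(-1120)/(595*(-812)) = -1/842*1121 - (-1)*(-1)*(-1120)/(595*812) = -1121/842 - 1*(-8/3451) = -1121/842 + 8/3451 = -3861835/2905742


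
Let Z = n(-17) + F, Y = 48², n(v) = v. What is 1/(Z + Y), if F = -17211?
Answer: -1/14924 ≈ -6.7006e-5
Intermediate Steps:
Y = 2304
Z = -17228 (Z = -17 - 17211 = -17228)
1/(Z + Y) = 1/(-17228 + 2304) = 1/(-14924) = -1/14924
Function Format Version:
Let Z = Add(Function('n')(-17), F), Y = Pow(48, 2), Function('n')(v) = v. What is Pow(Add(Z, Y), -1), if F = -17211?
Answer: Rational(-1, 14924) ≈ -6.7006e-5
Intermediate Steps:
Y = 2304
Z = -17228 (Z = Add(-17, -17211) = -17228)
Pow(Add(Z, Y), -1) = Pow(Add(-17228, 2304), -1) = Pow(-14924, -1) = Rational(-1, 14924)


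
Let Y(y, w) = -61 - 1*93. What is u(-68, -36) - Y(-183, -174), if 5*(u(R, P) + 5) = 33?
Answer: 778/5 ≈ 155.60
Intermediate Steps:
Y(y, w) = -154 (Y(y, w) = -61 - 93 = -154)
u(R, P) = 8/5 (u(R, P) = -5 + (⅕)*33 = -5 + 33/5 = 8/5)
u(-68, -36) - Y(-183, -174) = 8/5 - 1*(-154) = 8/5 + 154 = 778/5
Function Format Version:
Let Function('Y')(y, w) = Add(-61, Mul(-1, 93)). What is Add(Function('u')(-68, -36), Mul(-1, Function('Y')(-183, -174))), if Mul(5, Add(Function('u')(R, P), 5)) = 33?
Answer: Rational(778, 5) ≈ 155.60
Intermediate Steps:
Function('Y')(y, w) = -154 (Function('Y')(y, w) = Add(-61, -93) = -154)
Function('u')(R, P) = Rational(8, 5) (Function('u')(R, P) = Add(-5, Mul(Rational(1, 5), 33)) = Add(-5, Rational(33, 5)) = Rational(8, 5))
Add(Function('u')(-68, -36), Mul(-1, Function('Y')(-183, -174))) = Add(Rational(8, 5), Mul(-1, -154)) = Add(Rational(8, 5), 154) = Rational(778, 5)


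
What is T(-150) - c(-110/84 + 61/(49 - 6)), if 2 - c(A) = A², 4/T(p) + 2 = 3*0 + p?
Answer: -124835615/61971084 ≈ -2.0144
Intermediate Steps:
T(p) = 4/(-2 + p) (T(p) = 4/(-2 + (3*0 + p)) = 4/(-2 + (0 + p)) = 4/(-2 + p))
c(A) = 2 - A²
T(-150) - c(-110/84 + 61/(49 - 6)) = 4/(-2 - 150) - (2 - (-110/84 + 61/(49 - 6))²) = 4/(-152) - (2 - (-110*1/84 + 61/43)²) = 4*(-1/152) - (2 - (-55/42 + 61*(1/43))²) = -1/38 - (2 - (-55/42 + 61/43)²) = -1/38 - (2 - (197/1806)²) = -1/38 - (2 - 1*38809/3261636) = -1/38 - (2 - 38809/3261636) = -1/38 - 1*6484463/3261636 = -1/38 - 6484463/3261636 = -124835615/61971084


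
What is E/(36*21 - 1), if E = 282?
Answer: 282/755 ≈ 0.37351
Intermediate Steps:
E/(36*21 - 1) = 282/(36*21 - 1) = 282/(756 - 1) = 282/755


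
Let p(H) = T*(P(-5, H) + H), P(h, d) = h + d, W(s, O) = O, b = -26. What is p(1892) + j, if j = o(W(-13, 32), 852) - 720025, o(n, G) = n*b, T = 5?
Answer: -701962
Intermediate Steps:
P(h, d) = d + h
o(n, G) = -26*n (o(n, G) = n*(-26) = -26*n)
j = -720857 (j = -26*32 - 720025 = -832 - 720025 = -720857)
p(H) = -25 + 10*H (p(H) = 5*((H - 5) + H) = 5*((-5 + H) + H) = 5*(-5 + 2*H) = -25 + 10*H)
p(1892) + j = (-25 + 10*1892) - 720857 = (-25 + 18920) - 720857 = 18895 - 720857 = -701962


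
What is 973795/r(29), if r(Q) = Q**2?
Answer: 973795/841 ≈ 1157.9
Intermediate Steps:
973795/r(29) = 973795/(29**2) = 973795/841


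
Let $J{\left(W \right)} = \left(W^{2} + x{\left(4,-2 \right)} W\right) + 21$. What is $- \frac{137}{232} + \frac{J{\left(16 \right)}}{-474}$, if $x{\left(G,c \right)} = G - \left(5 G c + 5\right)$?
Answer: $- \frac{136985}{54984} \approx -2.4914$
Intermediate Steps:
$x{\left(G,c \right)} = -5 + G - 5 G c$ ($x{\left(G,c \right)} = G - \left(5 G c + 5\right) = G - \left(5 + 5 G c\right) = -5 + G - 5 G c$)
$J{\left(W \right)} = 21 + W^{2} + 39 W$ ($J{\left(W \right)} = \left(W^{2} + \left(-5 + 4 - 20 \left(-2\right)\right) W\right) + 21 = \left(W^{2} + \left(-5 + 4 + 40\right) W\right) + 21 = \left(W^{2} + 39 W\right) + 21 = 21 + W^{2} + 39 W$)
$- \frac{137}{232} + \frac{J{\left(16 \right)}}{-474} = - \frac{137}{232} + \frac{21 + 16^{2} + 39 \cdot 16}{-474} = \left(-137\right) \frac{1}{232} + \left(21 + 256 + 624\right) \left(- \frac{1}{474}\right) = - \frac{137}{232} + 901 \left(- \frac{1}{474}\right) = - \frac{137}{232} - \frac{901}{474} = - \frac{136985}{54984}$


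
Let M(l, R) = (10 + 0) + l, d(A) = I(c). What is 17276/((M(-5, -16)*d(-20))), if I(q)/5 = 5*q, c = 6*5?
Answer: 8638/1875 ≈ 4.6069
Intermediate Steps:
c = 30
I(q) = 25*q (I(q) = 5*(5*q) = 25*q)
d(A) = 750 (d(A) = 25*30 = 750)
M(l, R) = 10 + l
17276/((M(-5, -16)*d(-20))) = 17276/(((10 - 5)*750)) = 17276/((5*750)) = 17276/3750 = 17276*(1/3750) = 8638/1875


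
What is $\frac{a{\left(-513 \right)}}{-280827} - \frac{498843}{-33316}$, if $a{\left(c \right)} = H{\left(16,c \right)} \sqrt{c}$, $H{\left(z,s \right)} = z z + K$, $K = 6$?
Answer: $\frac{498843}{33316} - \frac{262 i \sqrt{57}}{93609} \approx 14.973 - 0.021131 i$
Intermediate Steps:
$H{\left(z,s \right)} = 6 + z^{2}$ ($H{\left(z,s \right)} = z z + 6 = z^{2} + 6 = 6 + z^{2}$)
$a{\left(c \right)} = 262 \sqrt{c}$ ($a{\left(c \right)} = \left(6 + 16^{2}\right) \sqrt{c} = \left(6 + 256\right) \sqrt{c} = 262 \sqrt{c}$)
$\frac{a{\left(-513 \right)}}{-280827} - \frac{498843}{-33316} = \frac{262 \sqrt{-513}}{-280827} - \frac{498843}{-33316} = 262 \cdot 3 i \sqrt{57} \left(- \frac{1}{280827}\right) - - \frac{498843}{33316} = 786 i \sqrt{57} \left(- \frac{1}{280827}\right) + \frac{498843}{33316} = - \frac{262 i \sqrt{57}}{93609} + \frac{498843}{33316} = \frac{498843}{33316} - \frac{262 i \sqrt{57}}{93609}$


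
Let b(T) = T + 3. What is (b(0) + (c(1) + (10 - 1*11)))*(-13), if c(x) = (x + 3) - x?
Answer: -65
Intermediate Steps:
b(T) = 3 + T
c(x) = 3 (c(x) = (3 + x) - x = 3)
(b(0) + (c(1) + (10 - 1*11)))*(-13) = ((3 + 0) + (3 + (10 - 1*11)))*(-13) = (3 + (3 + (10 - 11)))*(-13) = (3 + (3 - 1))*(-13) = (3 + 2)*(-13) = 5*(-13) = -65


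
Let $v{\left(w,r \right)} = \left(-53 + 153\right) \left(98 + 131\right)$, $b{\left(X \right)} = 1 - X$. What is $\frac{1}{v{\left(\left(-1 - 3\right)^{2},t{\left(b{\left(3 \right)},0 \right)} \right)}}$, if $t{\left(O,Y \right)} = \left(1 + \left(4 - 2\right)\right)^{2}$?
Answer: $\frac{1}{22900} \approx 4.3668 \cdot 10^{-5}$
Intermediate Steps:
$t{\left(O,Y \right)} = 9$ ($t{\left(O,Y \right)} = \left(1 + 2\right)^{2} = 3^{2} = 9$)
$v{\left(w,r \right)} = 22900$ ($v{\left(w,r \right)} = 100 \cdot 229 = 22900$)
$\frac{1}{v{\left(\left(-1 - 3\right)^{2},t{\left(b{\left(3 \right)},0 \right)} \right)}} = \frac{1}{22900}$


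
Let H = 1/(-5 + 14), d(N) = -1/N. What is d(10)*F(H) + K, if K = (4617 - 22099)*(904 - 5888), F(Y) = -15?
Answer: 174260579/2 ≈ 8.7130e+7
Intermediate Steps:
H = ⅑ (H = 1/9 = ⅑ ≈ 0.11111)
K = 87130288 (K = -17482*(-4984) = 87130288)
d(10)*F(H) + K = -1/10*(-15) + 87130288 = -1*⅒*(-15) + 87130288 = -⅒*(-15) + 87130288 = 3/2 + 87130288 = 174260579/2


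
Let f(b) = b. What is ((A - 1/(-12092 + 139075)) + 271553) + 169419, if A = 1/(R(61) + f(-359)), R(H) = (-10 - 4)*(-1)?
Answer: 839939206604/1904745 ≈ 4.4097e+5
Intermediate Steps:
R(H) = 14 (R(H) = -14*(-1) = 14)
A = -1/345 (A = 1/(14 - 359) = 1/(-345) = -1/345 ≈ -0.0028986)
((A - 1/(-12092 + 139075)) + 271553) + 169419 = ((-1/345 - 1/(-12092 + 139075)) + 271553) + 169419 = ((-1/345 - 1/126983) + 271553) + 169419 = (-5536/1904745 + 271553) + 169419 = 517239213449/1904745 + 169419 = 839939206604/1904745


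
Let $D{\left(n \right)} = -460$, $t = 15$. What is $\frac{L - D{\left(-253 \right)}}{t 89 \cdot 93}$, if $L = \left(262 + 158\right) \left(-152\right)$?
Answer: $- \frac{12676}{24831} \approx -0.51049$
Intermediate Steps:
$L = -63840$ ($L = 420 \left(-152\right) = -63840$)
$\frac{L - D{\left(-253 \right)}}{t 89 \cdot 93} = \frac{-63840 - -460}{15 \cdot 89 \cdot 93} = \frac{-63840 + 460}{1335 \cdot 93} = - \frac{63380}{124155} = \left(-63380\right) \frac{1}{124155} = - \frac{12676}{24831}$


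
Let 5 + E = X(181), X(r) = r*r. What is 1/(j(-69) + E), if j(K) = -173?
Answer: 1/32583 ≈ 3.0691e-5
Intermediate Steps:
X(r) = r**2
E = 32756 (E = -5 + 181**2 = -5 + 32761 = 32756)
1/(j(-69) + E) = 1/(-173 + 32756) = 1/32583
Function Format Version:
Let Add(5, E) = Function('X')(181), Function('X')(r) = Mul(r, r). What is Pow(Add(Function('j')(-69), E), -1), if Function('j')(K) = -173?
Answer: Rational(1, 32583) ≈ 3.0691e-5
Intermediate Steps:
Function('X')(r) = Pow(r, 2)
E = 32756 (E = Add(-5, Pow(181, 2)) = Add(-5, 32761) = 32756)
Pow(Add(Function('j')(-69), E), -1) = Pow(Add(-173, 32756), -1) = Pow(32583, -1) = Rational(1, 32583)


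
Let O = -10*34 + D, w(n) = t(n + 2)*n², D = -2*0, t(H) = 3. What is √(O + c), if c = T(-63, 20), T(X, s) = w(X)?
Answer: √11567 ≈ 107.55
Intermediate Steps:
D = 0
w(n) = 3*n²
T(X, s) = 3*X²
c = 11907 (c = 3*(-63)² = 3*3969 = 11907)
O = -340 (O = -10*34 + 0 = -340 + 0 = -340)
√(O + c) = √(-340 + 11907) = √11567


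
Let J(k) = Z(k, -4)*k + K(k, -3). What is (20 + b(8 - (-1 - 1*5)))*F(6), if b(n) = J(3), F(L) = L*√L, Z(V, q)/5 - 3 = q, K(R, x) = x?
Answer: 12*√6 ≈ 29.394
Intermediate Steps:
Z(V, q) = 15 + 5*q
F(L) = L^(3/2)
J(k) = -3 - 5*k (J(k) = (15 + 5*(-4))*k - 3 = (15 - 20)*k - 3 = -5*k - 3 = -3 - 5*k)
b(n) = -18 (b(n) = -3 - 5*3 = -3 - 15 = -18)
(20 + b(8 - (-1 - 1*5)))*F(6) = (20 - 18)*6^(3/2) = 2*(6*√6) = 12*√6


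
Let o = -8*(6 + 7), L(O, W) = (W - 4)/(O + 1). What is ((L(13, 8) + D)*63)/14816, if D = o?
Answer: -3267/7408 ≈ -0.44101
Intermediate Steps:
L(O, W) = (-4 + W)/(1 + O)
o = -104 (o = -8*13 = -104)
D = -104
((L(13, 8) + D)*63)/14816 = (((-4 + 8)/(1 + 13) - 104)*63)/14816 = ((4/14 - 104)*63)*(1/14816) = (((1/14)*4 - 104)*63)*(1/14816) = ((2/7 - 104)*63)*(1/14816) = -726/7*63*(1/14816) = -6534*1/14816 = -3267/7408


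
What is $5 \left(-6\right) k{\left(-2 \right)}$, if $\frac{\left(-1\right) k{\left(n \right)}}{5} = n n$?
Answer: $600$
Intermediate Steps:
$k{\left(n \right)} = - 5 n^{2}$ ($k{\left(n \right)} = - 5 n n = - 5 n^{2}$)
$5 \left(-6\right) k{\left(-2 \right)} = 5 \left(-6\right) \left(- 5 \left(-2\right)^{2}\right) = - 30 \left(\left(-5\right) 4\right) = \left(-30\right) \left(-20\right) = 600$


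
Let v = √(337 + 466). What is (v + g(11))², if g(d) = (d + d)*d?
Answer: (242 + √803)² ≈ 73082.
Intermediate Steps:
g(d) = 2*d² (g(d) = (2*d)*d = 2*d²)
v = √803 ≈ 28.337
(v + g(11))² = (√803 + 2*11²)² = (√803 + 2*121)² = (√803 + 242)² = (242 + √803)²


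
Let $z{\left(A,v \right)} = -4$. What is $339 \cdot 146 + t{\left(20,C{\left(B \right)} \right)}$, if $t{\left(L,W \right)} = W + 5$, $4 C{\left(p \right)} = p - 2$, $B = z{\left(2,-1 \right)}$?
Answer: $\frac{98995}{2} \approx 49498.0$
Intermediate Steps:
$B = -4$
$C{\left(p \right)} = - \frac{1}{2} + \frac{p}{4}$ ($C{\left(p \right)} = \frac{p - 2}{4} = \frac{-2 + p}{4} = - \frac{1}{2} + \frac{p}{4}$)
$t{\left(L,W \right)} = 5 + W$
$339 \cdot 146 + t{\left(20,C{\left(B \right)} \right)} = 339 \cdot 146 + \left(5 + \left(- \frac{1}{2} + \frac{1}{4} \left(-4\right)\right)\right) = 49494 + \left(5 - \frac{3}{2}\right) = 49494 + \frac{7}{2} = \frac{98995}{2}$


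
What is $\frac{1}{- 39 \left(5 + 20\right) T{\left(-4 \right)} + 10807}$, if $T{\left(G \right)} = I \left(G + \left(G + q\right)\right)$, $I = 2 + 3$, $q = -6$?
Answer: $\frac{1}{79057} \approx 1.2649 \cdot 10^{-5}$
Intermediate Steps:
$I = 5$
$T{\left(G \right)} = -30 + 10 G$ ($T{\left(G \right)} = 5 \left(G + \left(G - 6\right)\right) = 5 \left(G + \left(-6 + G\right)\right) = 5 \left(-6 + 2 G\right) = -30 + 10 G$)
$\frac{1}{- 39 \left(5 + 20\right) T{\left(-4 \right)} + 10807} = \frac{1}{- 39 \left(5 + 20\right) \left(-30 + 10 \left(-4\right)\right) + 10807} = \frac{1}{\left(-39\right) 25 \left(-30 - 40\right) + 10807} = \frac{1}{\left(-975\right) \left(-70\right) + 10807} = \frac{1}{68250 + 10807} = \frac{1}{79057}$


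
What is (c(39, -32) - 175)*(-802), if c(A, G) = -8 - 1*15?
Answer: 158796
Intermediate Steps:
c(A, G) = -23 (c(A, G) = -8 - 15 = -23)
(c(39, -32) - 175)*(-802) = (-23 - 175)*(-802) = -198*(-802) = 158796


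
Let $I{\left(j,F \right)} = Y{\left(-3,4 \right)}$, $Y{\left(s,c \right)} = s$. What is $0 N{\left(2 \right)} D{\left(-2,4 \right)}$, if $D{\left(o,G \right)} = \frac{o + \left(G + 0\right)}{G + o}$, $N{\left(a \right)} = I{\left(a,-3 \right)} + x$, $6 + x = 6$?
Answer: $0$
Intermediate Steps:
$I{\left(j,F \right)} = -3$
$x = 0$ ($x = -6 + 6 = 0$)
$N{\left(a \right)} = -3$ ($N{\left(a \right)} = -3 + 0 = -3$)
$D{\left(o,G \right)} = 1$ ($D{\left(o,G \right)} = \frac{o + G}{G + o} = \frac{G + o}{G + o} = 1$)
$0 N{\left(2 \right)} D{\left(-2,4 \right)} = 0 \left(-3\right) 1 = 0 \cdot 1 = 0$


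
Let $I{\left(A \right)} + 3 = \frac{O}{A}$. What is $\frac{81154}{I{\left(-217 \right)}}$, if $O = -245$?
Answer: $- \frac{1257887}{29} \approx -43375.0$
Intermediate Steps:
$I{\left(A \right)} = -3 - \frac{245}{A}$
$\frac{81154}{I{\left(-217 \right)}} = \frac{81154}{-3 - \frac{245}{-217}} = \frac{81154}{-3 - - \frac{35}{31}} = \frac{81154}{-3 + \frac{35}{31}} = \frac{81154}{- \frac{58}{31}} = 81154 \left(- \frac{31}{58}\right) = - \frac{1257887}{29}$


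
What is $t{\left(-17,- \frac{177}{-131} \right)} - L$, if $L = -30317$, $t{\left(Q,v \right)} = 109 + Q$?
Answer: $30409$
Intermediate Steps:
$t{\left(-17,- \frac{177}{-131} \right)} - L = \left(109 - 17\right) - -30317 = 92 + 30317 = 30409$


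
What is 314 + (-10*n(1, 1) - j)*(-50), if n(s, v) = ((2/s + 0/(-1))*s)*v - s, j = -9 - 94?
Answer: -4336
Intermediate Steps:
j = -103
n(s, v) = -s + 2*v (n(s, v) = ((2/s + 0*(-1))*s)*v - s = ((2/s + 0)*s)*v - s = ((2/s)*s)*v - s = 2*v - s = -s + 2*v)
314 + (-10*n(1, 1) - j)*(-50) = 314 + (-10*(-1*1 + 2*1) - 1*(-103))*(-50) = 314 + (-10*(-1 + 2) + 103)*(-50) = 314 + (-10*1 + 103)*(-50) = 314 + (-10 + 103)*(-50) = 314 + 93*(-50) = 314 - 4650 = -4336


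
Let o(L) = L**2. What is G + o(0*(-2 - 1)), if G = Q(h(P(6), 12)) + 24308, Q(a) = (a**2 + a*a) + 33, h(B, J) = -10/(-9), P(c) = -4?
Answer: 1971821/81 ≈ 24343.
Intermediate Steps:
h(B, J) = 10/9 (h(B, J) = -10*(-1/9) = 10/9)
Q(a) = 33 + 2*a**2 (Q(a) = (a**2 + a**2) + 33 = 2*a**2 + 33 = 33 + 2*a**2)
G = 1971821/81 (G = (33 + 2*(10/9)**2) + 24308 = (33 + 2*(100/81)) + 24308 = (33 + 200/81) + 24308 = 2873/81 + 24308 = 1971821/81 ≈ 24343.)
G + o(0*(-2 - 1)) = 1971821/81 + (0*(-2 - 1))**2 = 1971821/81 + (0*(-3))**2 = 1971821/81 + 0**2 = 1971821/81 + 0 = 1971821/81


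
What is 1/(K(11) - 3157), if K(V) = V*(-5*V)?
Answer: -1/3762 ≈ -0.00026582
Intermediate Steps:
K(V) = -5*V²
1/(K(11) - 3157) = 1/(-5*11² - 3157) = 1/(-5*121 - 3157) = 1/(-605 - 3157) = 1/(-3762) = -1/3762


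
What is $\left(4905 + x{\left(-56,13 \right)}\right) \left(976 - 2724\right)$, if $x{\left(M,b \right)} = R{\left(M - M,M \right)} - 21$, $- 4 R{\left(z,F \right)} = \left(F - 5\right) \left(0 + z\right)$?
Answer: $-8537232$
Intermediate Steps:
$R{\left(z,F \right)} = - \frac{z \left(-5 + F\right)}{4}$ ($R{\left(z,F \right)} = - \frac{\left(F - 5\right) \left(0 + z\right)}{4} = - \frac{\left(-5 + F\right) z}{4} = - \frac{z \left(-5 + F\right)}{4}$)
$x{\left(M,b \right)} = -21$ ($x{\left(M,b \right)} = \frac{\left(M - M\right) \left(5 - M\right)}{4} - 21 = \frac{1}{4} \cdot 0 \left(5 - M\right) - 21 = 0 - 21 = -21$)
$\left(4905 + x{\left(-56,13 \right)}\right) \left(976 - 2724\right) = \left(4905 - 21\right) \left(976 - 2724\right) = 4884 \left(-1748\right) = -8537232$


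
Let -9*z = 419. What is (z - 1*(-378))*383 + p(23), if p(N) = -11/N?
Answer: 26277148/207 ≈ 1.2694e+5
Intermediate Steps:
z = -419/9 (z = -⅑*419 = -419/9 ≈ -46.556)
(z - 1*(-378))*383 + p(23) = (-419/9 - 1*(-378))*383 - 11/23 = (-419/9 + 378)*383 - 11*1/23 = (2983/9)*383 - 11/23 = 1142489/9 - 11/23 = 26277148/207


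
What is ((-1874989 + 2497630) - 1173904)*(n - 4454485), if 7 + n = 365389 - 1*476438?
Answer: 2516813828283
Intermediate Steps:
n = -111056 (n = -7 + (365389 - 1*476438) = -7 + (365389 - 476438) = -7 - 111049 = -111056)
((-1874989 + 2497630) - 1173904)*(n - 4454485) = ((-1874989 + 2497630) - 1173904)*(-111056 - 4454485) = (622641 - 1173904)*(-4565541) = -551263*(-4565541) = 2516813828283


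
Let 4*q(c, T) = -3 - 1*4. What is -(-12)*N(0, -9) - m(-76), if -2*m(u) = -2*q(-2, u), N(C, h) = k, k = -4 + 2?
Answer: -89/4 ≈ -22.250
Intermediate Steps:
q(c, T) = -7/4 (q(c, T) = (-3 - 1*4)/4 = (-3 - 4)/4 = (¼)*(-7) = -7/4)
k = -2
N(C, h) = -2
m(u) = -7/4 (m(u) = -(-1)*(-7)/4 = -½*7/2 = -7/4)
-(-12)*N(0, -9) - m(-76) = -(-12)*(-2) - 1*(-7/4) = -1*24 + 7/4 = -24 + 7/4 = -89/4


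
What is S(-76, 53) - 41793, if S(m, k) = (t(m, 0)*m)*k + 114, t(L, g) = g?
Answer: -41679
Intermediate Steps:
S(m, k) = 114 (S(m, k) = (0*m)*k + 114 = 0*k + 114 = 0 + 114 = 114)
S(-76, 53) - 41793 = 114 - 41793 = -41679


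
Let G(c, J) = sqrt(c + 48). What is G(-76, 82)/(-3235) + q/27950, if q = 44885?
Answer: 8977/5590 - 2*I*sqrt(7)/3235 ≈ 1.6059 - 0.0016357*I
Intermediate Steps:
G(c, J) = sqrt(48 + c)
G(-76, 82)/(-3235) + q/27950 = sqrt(48 - 76)/(-3235) + 44885/27950 = sqrt(-28)*(-1/3235) + 44885*(1/27950) = (2*I*sqrt(7))*(-1/3235) + 8977/5590 = -2*I*sqrt(7)/3235 + 8977/5590 = 8977/5590 - 2*I*sqrt(7)/3235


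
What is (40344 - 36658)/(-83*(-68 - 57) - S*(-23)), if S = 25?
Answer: 1843/5475 ≈ 0.33662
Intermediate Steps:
(40344 - 36658)/(-83*(-68 - 57) - S*(-23)) = (40344 - 36658)/(-83*(-68 - 57) - 1*25*(-23)) = 3686/(-83*(-125) - 25*(-23)) = 3686/(10375 + 575) = 3686/10950 = 3686*(1/10950) = 1843/5475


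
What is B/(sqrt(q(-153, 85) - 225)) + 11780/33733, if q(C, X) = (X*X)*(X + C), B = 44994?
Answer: 11780/33733 - 44994*I*sqrt(19661)/98305 ≈ 0.34921 - 64.177*I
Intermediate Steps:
q(C, X) = X**2*(C + X)
B/(sqrt(q(-153, 85) - 225)) + 11780/33733 = 44994/(sqrt(85**2*(-153 + 85) - 225)) + 11780/33733 = 44994/(sqrt(7225*(-68) - 225)) + 11780*(1/33733) = 44994/(sqrt(-491300 - 225)) + 11780/33733 = 44994/(sqrt(-491525)) + 11780/33733 = 44994/((5*I*sqrt(19661))) + 11780/33733 = 44994*(-I*sqrt(19661)/98305) + 11780/33733 = -44994*I*sqrt(19661)/98305 + 11780/33733 = 11780/33733 - 44994*I*sqrt(19661)/98305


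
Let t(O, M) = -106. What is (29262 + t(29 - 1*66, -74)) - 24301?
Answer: 4855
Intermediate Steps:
(29262 + t(29 - 1*66, -74)) - 24301 = (29262 - 106) - 24301 = 29156 - 24301 = 4855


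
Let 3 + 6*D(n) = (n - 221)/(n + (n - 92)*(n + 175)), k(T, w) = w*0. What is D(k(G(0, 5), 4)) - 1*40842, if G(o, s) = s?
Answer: -3945385279/96600 ≈ -40843.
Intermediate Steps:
k(T, w) = 0
D(n) = -½ + (-221 + n)/(6*(n + (-92 + n)*(175 + n))) (D(n) = -½ + ((n - 221)/(n + (n - 92)*(n + 175)))/6 = -½ + ((-221 + n)/(n + (-92 + n)*(175 + n)))/6 = -½ + (-221 + n)/(6*(n + (-92 + n)*(175 + n))))
D(k(G(0, 5), 4)) - 1*40842 = (48079 - 251*0 - 3*0²)/(6*(-16100 + 0² + 84*0)) - 1*40842 = (48079 + 0 - 3*0)/(6*(-16100 + 0 + 0)) - 40842 = (⅙)*(48079 + 0 + 0)/(-16100) - 40842 = (⅙)*(-1/16100)*48079 - 40842 = -48079/96600 - 40842 = -3945385279/96600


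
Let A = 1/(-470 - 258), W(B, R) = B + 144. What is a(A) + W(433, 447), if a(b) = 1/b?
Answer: -151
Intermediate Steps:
W(B, R) = 144 + B
A = -1/728 (A = 1/(-728) = -1/728 ≈ -0.0013736)
a(A) + W(433, 447) = 1/(-1/728) + (144 + 433) = -728 + 577 = -151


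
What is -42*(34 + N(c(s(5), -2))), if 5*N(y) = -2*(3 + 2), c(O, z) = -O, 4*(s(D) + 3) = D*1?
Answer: -1344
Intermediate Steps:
s(D) = -3 + D/4 (s(D) = -3 + (D*1)/4 = -3 + D/4)
N(y) = -2 (N(y) = (-2*(3 + 2))/5 = (-2*5)/5 = (⅕)*(-10) = -2)
-42*(34 + N(c(s(5), -2))) = -42*(34 - 2) = -42*32 = -1344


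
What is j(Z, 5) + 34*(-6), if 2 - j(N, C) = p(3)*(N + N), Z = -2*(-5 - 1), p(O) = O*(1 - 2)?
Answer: -130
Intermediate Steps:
p(O) = -O (p(O) = O*(-1) = -O)
Z = 12 (Z = -2*(-6) = 12)
j(N, C) = 2 + 6*N (j(N, C) = 2 - (-1*3)*(N + N) = 2 - (-3)*2*N = 2 - (-6)*N = 2 + 6*N)
j(Z, 5) + 34*(-6) = (2 + 6*12) + 34*(-6) = (2 + 72) - 204 = 74 - 204 = -130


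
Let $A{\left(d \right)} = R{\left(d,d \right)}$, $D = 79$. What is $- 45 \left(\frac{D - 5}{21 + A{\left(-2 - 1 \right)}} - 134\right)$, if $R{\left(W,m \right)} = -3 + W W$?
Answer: $\frac{17720}{3} \approx 5906.7$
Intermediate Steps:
$R{\left(W,m \right)} = -3 + W^{2}$
$A{\left(d \right)} = -3 + d^{2}$
$- 45 \left(\frac{D - 5}{21 + A{\left(-2 - 1 \right)}} - 134\right) = - 45 \left(\frac{79 - 5}{21 - \left(3 - \left(-2 - 1\right)^{2}\right)} - 134\right) = - 45 \left(\frac{74}{21 - \left(3 - \left(-2 - 1\right)^{2}\right)} - 134\right) = - 45 \left(\frac{74}{21 - \left(3 - \left(-3\right)^{2}\right)} - 134\right) = - 45 \left(\frac{74}{21 + \left(-3 + 9\right)} - 134\right) = - 45 \left(\frac{74}{21 + 6} - 134\right) = - 45 \left(\frac{74}{27} - 134\right) = \left(-45\right) \left(- \frac{3544}{27}\right) = \frac{17720}{3}$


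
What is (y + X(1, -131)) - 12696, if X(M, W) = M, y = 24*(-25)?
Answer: -13295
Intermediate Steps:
y = -600
(y + X(1, -131)) - 12696 = (-600 + 1) - 12696 = -599 - 12696 = -13295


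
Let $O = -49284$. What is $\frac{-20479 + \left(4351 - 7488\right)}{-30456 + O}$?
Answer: $\frac{656}{2215} \approx 0.29616$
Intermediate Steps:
$\frac{-20479 + \left(4351 - 7488\right)}{-30456 + O} = \frac{-20479 + \left(4351 - 7488\right)}{-30456 - 49284} = \frac{-20479 - 3137}{-79740} = \left(-23616\right) \left(- \frac{1}{79740}\right) = \frac{656}{2215}$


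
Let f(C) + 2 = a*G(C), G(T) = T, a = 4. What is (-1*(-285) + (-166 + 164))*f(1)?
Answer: 566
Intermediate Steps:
f(C) = -2 + 4*C
(-1*(-285) + (-166 + 164))*f(1) = (-1*(-285) + (-166 + 164))*(-2 + 4*1) = (285 - 2)*(-2 + 4) = 283*2 = 566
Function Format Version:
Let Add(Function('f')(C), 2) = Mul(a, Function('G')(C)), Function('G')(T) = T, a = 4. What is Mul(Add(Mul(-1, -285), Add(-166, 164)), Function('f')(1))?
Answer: 566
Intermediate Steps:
Function('f')(C) = Add(-2, Mul(4, C))
Mul(Add(Mul(-1, -285), Add(-166, 164)), Function('f')(1)) = Mul(Add(Mul(-1, -285), Add(-166, 164)), Add(-2, Mul(4, 1))) = Mul(Add(285, -2), Add(-2, 4)) = Mul(283, 2) = 566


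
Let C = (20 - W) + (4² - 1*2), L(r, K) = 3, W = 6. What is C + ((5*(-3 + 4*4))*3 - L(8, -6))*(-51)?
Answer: -9764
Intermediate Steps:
C = 28 (C = (20 - 1*6) + (4² - 1*2) = (20 - 6) + (16 - 2) = 14 + 14 = 28)
C + ((5*(-3 + 4*4))*3 - L(8, -6))*(-51) = 28 + ((5*(-3 + 4*4))*3 - 1*3)*(-51) = 28 + ((5*(-3 + 16))*3 - 3)*(-51) = 28 + ((5*13)*3 - 3)*(-51) = 28 + (65*3 - 3)*(-51) = 28 + (195 - 3)*(-51) = 28 + 192*(-51) = 28 - 9792 = -9764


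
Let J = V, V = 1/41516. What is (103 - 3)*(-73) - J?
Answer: -303066801/41516 ≈ -7300.0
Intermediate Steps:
V = 1/41516 ≈ 2.4087e-5
J = 1/41516 ≈ 2.4087e-5
(103 - 3)*(-73) - J = (103 - 3)*(-73) - 1*1/41516 = 100*(-73) - 1/41516 = -7300 - 1/41516 = -303066801/41516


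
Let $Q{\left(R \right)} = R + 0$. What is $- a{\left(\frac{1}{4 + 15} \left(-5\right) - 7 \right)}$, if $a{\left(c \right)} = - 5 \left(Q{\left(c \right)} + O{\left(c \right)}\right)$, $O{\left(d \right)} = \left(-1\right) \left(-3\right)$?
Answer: $- \frac{405}{19} \approx -21.316$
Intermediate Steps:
$O{\left(d \right)} = 3$
$Q{\left(R \right)} = R$
$a{\left(c \right)} = -15 - 5 c$ ($a{\left(c \right)} = - 5 \left(c + 3\right) = - 5 \left(3 + c\right) = -15 - 5 c$)
$- a{\left(\frac{1}{4 + 15} \left(-5\right) - 7 \right)} = - (-15 - 5 \left(\frac{1}{4 + 15} \left(-5\right) - 7\right)) = - (-15 - 5 \left(\frac{1}{19} \left(-5\right) - 7\right)) = - (-15 - 5 \left(- \frac{5}{19} - 7\right)) = - (-15 - - \frac{690}{19}) = - (-15 + \frac{690}{19}) = \left(-1\right) \frac{405}{19} = - \frac{405}{19}$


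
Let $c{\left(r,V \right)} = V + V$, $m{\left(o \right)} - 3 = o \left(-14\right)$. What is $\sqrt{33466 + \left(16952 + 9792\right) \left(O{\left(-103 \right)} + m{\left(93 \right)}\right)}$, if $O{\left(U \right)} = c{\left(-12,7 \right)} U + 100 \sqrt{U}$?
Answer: $\sqrt{-73271838 + 2674400 i \sqrt{103}} \approx 1559.7 + 8700.8 i$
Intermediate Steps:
$m{\left(o \right)} = 3 - 14 o$ ($m{\left(o \right)} = 3 + o \left(-14\right) = 3 - 14 o$)
$c{\left(r,V \right)} = 2 V$
$O{\left(U \right)} = 14 U + 100 \sqrt{U}$ ($O{\left(U \right)} = 2 \cdot 7 U + 100 \sqrt{U} = 14 U + 100 \sqrt{U}$)
$\sqrt{33466 + \left(16952 + 9792\right) \left(O{\left(-103 \right)} + m{\left(93 \right)}\right)} = \sqrt{33466 + \left(16952 + 9792\right) \left(\left(14 \left(-103\right) + 100 \sqrt{-103}\right) + \left(3 - 1302\right)\right)} = \sqrt{33466 + 26744 \left(\left(-1442 + 100 i \sqrt{103}\right) + \left(3 - 1302\right)\right)} = \sqrt{33466 + 26744 \left(\left(-1442 + 100 i \sqrt{103}\right) - 1299\right)} = \sqrt{33466 + 26744 \left(-2741 + 100 i \sqrt{103}\right)} = \sqrt{33466 - \left(73305304 - 2674400 i \sqrt{103}\right)} = \sqrt{-73271838 + 2674400 i \sqrt{103}}$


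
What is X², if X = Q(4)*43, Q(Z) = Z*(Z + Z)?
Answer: 1893376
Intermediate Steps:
Q(Z) = 2*Z² (Q(Z) = Z*(2*Z) = 2*Z²)
X = 1376 (X = (2*4²)*43 = (2*16)*43 = 32*43 = 1376)
X² = 1376² = 1893376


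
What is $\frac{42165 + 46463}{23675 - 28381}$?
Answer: $- \frac{44314}{2353} \approx -18.833$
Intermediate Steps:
$\frac{42165 + 46463}{23675 - 28381} = \frac{88628}{-4706} = 88628 \left(- \frac{1}{4706}\right) = - \frac{44314}{2353}$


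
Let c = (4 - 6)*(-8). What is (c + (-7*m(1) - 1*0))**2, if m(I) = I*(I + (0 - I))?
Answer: 256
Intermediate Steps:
m(I) = 0 (m(I) = I*(I - I) = I*0 = 0)
c = 16 (c = -2*(-8) = 16)
(c + (-7*m(1) - 1*0))**2 = (16 + (-7*0 - 1*0))**2 = (16 + (0 + 0))**2 = (16 + 0)**2 = 16**2 = 256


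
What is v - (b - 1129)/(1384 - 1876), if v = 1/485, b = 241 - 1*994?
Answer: -456139/119310 ≈ -3.8231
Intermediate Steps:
b = -753 (b = 241 - 994 = -753)
v = 1/485 ≈ 0.0020619
v - (b - 1129)/(1384 - 1876) = 1/485 - (-753 - 1129)/(1384 - 1876) = 1/485 - (-1882)/(-492) = 1/485 - (-1882)*(-1)/492 = 1/485 - 1*941/246 = 1/485 - 941/246 = -456139/119310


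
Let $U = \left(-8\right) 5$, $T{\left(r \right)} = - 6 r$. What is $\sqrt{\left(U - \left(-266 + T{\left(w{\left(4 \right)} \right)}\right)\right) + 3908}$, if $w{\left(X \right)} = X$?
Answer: $3 \sqrt{462} \approx 64.483$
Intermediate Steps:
$U = -40$
$\sqrt{\left(U - \left(-266 + T{\left(w{\left(4 \right)} \right)}\right)\right) + 3908} = \sqrt{\left(-40 + \left(266 - \left(-6\right) 4\right)\right) + 3908} = \sqrt{\left(-40 + \left(266 - -24\right)\right) + 3908} = \sqrt{\left(-40 + \left(266 + 24\right)\right) + 3908} = \sqrt{\left(-40 + 290\right) + 3908} = \sqrt{250 + 3908} = \sqrt{4158} = 3 \sqrt{462}$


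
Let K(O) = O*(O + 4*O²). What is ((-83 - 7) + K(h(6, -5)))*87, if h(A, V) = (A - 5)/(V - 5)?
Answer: -3914739/500 ≈ -7829.5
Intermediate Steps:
h(A, V) = (-5 + A)/(-5 + V)
((-83 - 7) + K(h(6, -5)))*87 = ((-83 - 7) + ((-5 + 6)/(-5 - 5))²*(1 + 4*((-5 + 6)/(-5 - 5))))*87 = (-90 + (1/(-10))²*(1 + 4*(1/(-10))))*87 = (-90 + (-⅒*1)²*(1 + 4*(-⅒*1)))*87 = (-90 + (-⅒)²*(1 + 4*(-⅒)))*87 = (-90 + (1 - ⅖)/100)*87 = (-90 + (1/100)*(⅗))*87 = (-90 + 3/500)*87 = -44997/500*87 = -3914739/500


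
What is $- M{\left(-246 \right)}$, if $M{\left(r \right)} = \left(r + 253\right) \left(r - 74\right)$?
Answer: $2240$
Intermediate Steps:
$M{\left(r \right)} = \left(-74 + r\right) \left(253 + r\right)$ ($M{\left(r \right)} = \left(253 + r\right) \left(-74 + r\right) = \left(-74 + r\right) \left(253 + r\right)$)
$- M{\left(-246 \right)} = - (-18722 + \left(-246\right)^{2} + 179 \left(-246\right)) = - (-18722 + 60516 - 44034) = \left(-1\right) \left(-2240\right) = 2240$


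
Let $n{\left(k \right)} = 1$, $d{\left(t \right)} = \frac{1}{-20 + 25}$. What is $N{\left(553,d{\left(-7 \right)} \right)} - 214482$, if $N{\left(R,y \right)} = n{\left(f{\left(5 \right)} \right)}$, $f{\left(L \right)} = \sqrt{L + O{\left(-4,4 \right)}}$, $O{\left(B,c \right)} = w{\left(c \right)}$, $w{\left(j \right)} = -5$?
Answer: $-214481$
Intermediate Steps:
$O{\left(B,c \right)} = -5$
$f{\left(L \right)} = \sqrt{-5 + L}$ ($f{\left(L \right)} = \sqrt{L - 5} = \sqrt{-5 + L}$)
$d{\left(t \right)} = \frac{1}{5}$
$N{\left(R,y \right)} = 1$
$N{\left(553,d{\left(-7 \right)} \right)} - 214482 = 1 - 214482 = -214481$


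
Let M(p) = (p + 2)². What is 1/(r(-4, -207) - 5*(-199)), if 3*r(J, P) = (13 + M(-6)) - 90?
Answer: 3/2924 ≈ 0.0010260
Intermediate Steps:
M(p) = (2 + p)²
r(J, P) = -61/3 (r(J, P) = ((13 + (2 - 6)²) - 90)/3 = ((13 + (-4)²) - 90)/3 = ((13 + 16) - 90)/3 = (29 - 90)/3 = (⅓)*(-61) = -61/3)
1/(r(-4, -207) - 5*(-199)) = 1/(-61/3 - 5*(-199)) = 1/(-61/3 + 995) = 1/(2924/3) = 3/2924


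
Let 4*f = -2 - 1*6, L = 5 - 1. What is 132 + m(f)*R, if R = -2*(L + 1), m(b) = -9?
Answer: 222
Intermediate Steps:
L = 4
f = -2 (f = (-2 - 1*6)/4 = (-2 - 6)/4 = (¼)*(-8) = -2)
R = -10 (R = -2*(4 + 1) = -2*5 = -10)
132 + m(f)*R = 132 - 9*(-10) = 132 + 90 = 222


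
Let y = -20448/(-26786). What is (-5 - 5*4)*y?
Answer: -255600/13393 ≈ -19.085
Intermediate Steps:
y = 10224/13393 (y = -20448*(-1/26786) = 10224/13393 ≈ 0.76338)
(-5 - 5*4)*y = (-5 - 5*4)*(10224/13393) = (-5 - 20)*(10224/13393) = -25*10224/13393 = -255600/13393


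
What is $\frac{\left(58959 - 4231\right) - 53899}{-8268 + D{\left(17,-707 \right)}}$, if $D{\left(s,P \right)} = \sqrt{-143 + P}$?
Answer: $- \frac{3427086}{34180337} - \frac{4145 i \sqrt{34}}{68360674} \approx -0.10026 - 0.00035356 i$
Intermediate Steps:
$\frac{\left(58959 - 4231\right) - 53899}{-8268 + D{\left(17,-707 \right)}} = \frac{\left(58959 - 4231\right) - 53899}{-8268 + \sqrt{-143 - 707}} = \frac{\left(58959 - 4231\right) - 53899}{-8268 + \sqrt{-850}} = \frac{54728 - 53899}{-8268 + 5 i \sqrt{34}} = \frac{829}{-8268 + 5 i \sqrt{34}}$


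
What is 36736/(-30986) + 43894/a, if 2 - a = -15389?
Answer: 397347854/238452763 ≈ 1.6664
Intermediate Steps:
a = 15391 (a = 2 - 1*(-15389) = 2 + 15389 = 15391)
36736/(-30986) + 43894/a = 36736/(-30986) + 43894/15391 = 36736*(-1/30986) + 43894*(1/15391) = -18368/15493 + 43894/15391 = 397347854/238452763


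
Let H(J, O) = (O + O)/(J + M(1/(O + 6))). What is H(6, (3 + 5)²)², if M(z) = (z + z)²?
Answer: 24586240000/54037201 ≈ 454.99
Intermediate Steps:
M(z) = 4*z² (M(z) = (2*z)² = 4*z²)
H(J, O) = 2*O/(J + 4/(6 + O)²) (H(J, O) = (O + O)/(J + 4*(1/(O + 6))²) = (2*O)/(J + 4*(1/(6 + O))²) = (2*O)/(J + 4/(6 + O)²) = 2*O/(J + 4/(6 + O)²))
H(6, (3 + 5)²)² = (2*(3 + 5)²*(6 + (3 + 5)²)²/(4 + 6*(6 + (3 + 5)²)²))² = (2*8²*(6 + 8²)²/(4 + 6*(6 + 8²)²))² = (2*64*(6 + 64)²/(4 + 6*(6 + 64)²))² = (2*64*70²/(4 + 6*70²))² = (2*64*4900/(4 + 6*4900))² = (2*64*4900/(4 + 29400))² = (2*64*4900/29404)² = (2*64*(1/29404)*4900)² = (156800/7351)² = 24586240000/54037201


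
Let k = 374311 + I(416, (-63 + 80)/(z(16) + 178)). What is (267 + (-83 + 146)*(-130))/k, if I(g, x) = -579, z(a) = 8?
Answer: -7923/373732 ≈ -0.021200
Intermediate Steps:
k = 373732 (k = 374311 - 579 = 373732)
(267 + (-83 + 146)*(-130))/k = (267 + (-83 + 146)*(-130))/373732 = (267 + 63*(-130))*(1/373732) = (267 - 8190)*(1/373732) = -7923*1/373732 = -7923/373732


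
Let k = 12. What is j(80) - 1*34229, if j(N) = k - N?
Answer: -34297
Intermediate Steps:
j(N) = 12 - N
j(80) - 1*34229 = (12 - 1*80) - 1*34229 = (12 - 80) - 34229 = -68 - 34229 = -34297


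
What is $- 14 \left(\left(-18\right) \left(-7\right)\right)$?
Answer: $-1764$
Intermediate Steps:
$- 14 \left(\left(-18\right) \left(-7\right)\right) = \left(-14\right) 126 = -1764$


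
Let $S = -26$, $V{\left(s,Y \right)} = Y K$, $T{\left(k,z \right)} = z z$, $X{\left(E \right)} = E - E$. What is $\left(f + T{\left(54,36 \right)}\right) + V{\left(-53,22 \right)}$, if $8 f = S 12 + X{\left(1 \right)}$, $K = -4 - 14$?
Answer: $861$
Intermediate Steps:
$K = -18$ ($K = -4 - 14 = -18$)
$X{\left(E \right)} = 0$
$T{\left(k,z \right)} = z^{2}$
$V{\left(s,Y \right)} = - 18 Y$ ($V{\left(s,Y \right)} = Y \left(-18\right) = - 18 Y$)
$f = -39$ ($f = \frac{\left(-26\right) 12 + 0}{8} = \frac{-312 + 0}{8} = \frac{1}{8} \left(-312\right) = -39$)
$\left(f + T{\left(54,36 \right)}\right) + V{\left(-53,22 \right)} = \left(-39 + 36^{2}\right) - 396 = \left(-39 + 1296\right) - 396 = 1257 - 396 = 861$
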